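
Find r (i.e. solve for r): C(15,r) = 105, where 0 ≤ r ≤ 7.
C(15,r) is increasing for 0 ≤ r ≤ 7. Stepping up (C(15,r+1) = C(15,r)·(15−r)/(r+1)): C(15,1) = 15, C(15,2) = 105 ✓. So r = 2.

Answer: 2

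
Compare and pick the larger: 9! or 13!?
13!

Explanation: 9!=362,880, 13!=6,227,020,800. 13! > 9!.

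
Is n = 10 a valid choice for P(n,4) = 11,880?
No

Solution: P(10,4) = 10·9·8·7 = 5,040, which does not equal 11,880.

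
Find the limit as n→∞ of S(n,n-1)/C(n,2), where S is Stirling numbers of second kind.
1

Solution: S(n,n-1) = C(n,2), so the limit is 1.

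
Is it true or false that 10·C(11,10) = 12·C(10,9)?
Absorption identity k·C(n,k) = n·C(n-1,k-1). LHS = 10·11 = 110; RHS = 12·10 = 120.

Answer: False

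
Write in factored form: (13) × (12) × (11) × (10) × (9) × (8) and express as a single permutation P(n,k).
P(13,6) = 13!/(7)!

Explanation: Product of 6 consecutive descending integers starting at 13: P(13,6) = 13!/7! = 1,235,520.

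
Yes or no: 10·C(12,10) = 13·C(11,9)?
Absorption identity k·C(n,k) = n·C(n-1,k-1). LHS = 10·66 = 660; RHS = 13·55 = 715.
Final answer: No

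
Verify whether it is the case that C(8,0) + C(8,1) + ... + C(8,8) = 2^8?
True
Binomial theorem with x = y = 1: Σ C(8,i) = (1+1)^8 = 2^8 = 256. The statement holds.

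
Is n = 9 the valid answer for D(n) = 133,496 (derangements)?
Yes

Working:
D(9) = (9-1)·[D(8) + D(7)] = 8·[14,833 + 1,854] = 133,496, which equals 133,496.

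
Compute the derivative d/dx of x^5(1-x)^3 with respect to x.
5x^4(1-x)^3 - 3x^5(1-x)^2

Solution: Product rule: 5x^{4}(1-x)^{3} + x^5·(-3)(1-x)^{2}.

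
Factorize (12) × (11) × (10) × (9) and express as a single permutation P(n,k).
P(12,4) = 12!/(8)!

Reasoning: Product of 4 consecutive descending integers starting at 12: P(12,4) = 12!/8! = 11,880.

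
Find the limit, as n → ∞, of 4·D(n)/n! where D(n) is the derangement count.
4/e

Working:
D(n)/n! → 1/e, so 4·D(n)/n! → 4/e.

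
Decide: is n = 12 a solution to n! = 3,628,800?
No

Working:
12! = 12·11! = 12·39,916,800 = 479,001,600, which does not equal 3,628,800.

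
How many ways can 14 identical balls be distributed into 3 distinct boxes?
120
C(14+3-1, 3-1) = C(16, 2) = 120.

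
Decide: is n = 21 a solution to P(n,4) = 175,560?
No

Working:
P(21,4) = 21·20·19·18 = 143,640, which does not equal 175,560.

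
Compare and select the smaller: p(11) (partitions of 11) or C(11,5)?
p(11)
Pentagonal recurrence p(n) = p(n−1) + p(n−2) − p(n−5) − p(n−7) + …: p(11) = p(10) + p(9) − p(6) − p(4) = 42 + 30 − 11 − 5 = 56; C(11,5) = 462.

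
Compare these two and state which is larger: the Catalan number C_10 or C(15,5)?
C_10

Solution: C_10 = C(20,10)/(10+1) = 184,756/11 = 16,796; C(15,5) = 3,003.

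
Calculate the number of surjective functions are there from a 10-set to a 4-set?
818,520

Onto functions = 4! × S(10,4)
First compute S(10,4) via recurrence:
Using the Stirling recurrence: S(n,k) = k·S(n-1,k) + S(n-1,k-1)
S(10,4) = 4·S(9,4) + S(9,3)
         = 4·7770 + 3025
         = 31080 + 3025
         = 34,105
Then: 24 × 34105 = 818,520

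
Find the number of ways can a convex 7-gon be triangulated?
42

Solution: Using the Catalan number formula: C_n = C(2n, n) / (n+1)
C_5 = C(10, 5) / (5+1)
     = 252 / 6
     = 42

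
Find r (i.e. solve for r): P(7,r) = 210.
3

P(7,r) = 7·6·…·(7−r+1), a product of r factors. Multiplying down from 7: 7 = 7; 7·6 = 42; 7·6·5 = 210 ✓ (3 factors). So r = 3.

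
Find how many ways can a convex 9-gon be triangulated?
429

Solution: Using the Catalan number formula: C_n = C(2n, n) / (n+1)
C_7 = C(14, 7) / (7+1)
     = 3432 / 8
     = 429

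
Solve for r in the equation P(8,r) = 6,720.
P(8,r) = 8·7·…·(8−r+1), a product of r factors. Multiplying down from 8: 8 = 8; 8·7 = 56; 8·7·6 = 336; 8·7·6·5 = 1,680; 8·7·6·5·4 = 6,720 ✓ (5 factors). So r = 5.

Answer: 5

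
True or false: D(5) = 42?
False

Solution: Derangements of 5 elements: D(5) = (5-1)·[D(4) + D(3)] = 4·[9 + 2] = 44.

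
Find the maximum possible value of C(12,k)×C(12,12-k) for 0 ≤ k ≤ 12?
853,776

C(12,k)·C(12,12-k) = C(12,k)², maximised at the centre k = 6: C(12,6)² = 853,776.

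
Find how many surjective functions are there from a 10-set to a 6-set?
16,435,440

Solution: Onto functions = 6! × S(10,6)
First compute S(10,6) via recurrence:
Using the Stirling recurrence: S(n,k) = k·S(n-1,k) + S(n-1,k-1)
S(10,6) = 6·S(9,6) + S(9,5)
         = 6·2646 + 6951
         = 15876 + 6951
         = 22,827
Then: 720 × 22827 = 16,435,440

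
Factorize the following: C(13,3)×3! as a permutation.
P(13,3)

C(13,3)×3! = [13!/(3!(10)!)]×3! = 13!/(10)! = P(13,3) = 1,716.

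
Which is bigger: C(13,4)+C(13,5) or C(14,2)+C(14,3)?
C(13,4)+C(13,5)

Solution: First=2,002, Second=455.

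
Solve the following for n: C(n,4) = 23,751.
C(n,4) = n(n−1)(n−2)(n−3)/4! is increasing in n, and n(n−1)(n−2)(n−3) = 4!·23,751 = 570,024 ≈ (n−1.5)^4 gives n ≈ 29.0. Check: C(27,4) = 17,550, C(28,4) = 20,475, C(29,4) = 23,751 ✓. So n = 29.

Answer: 29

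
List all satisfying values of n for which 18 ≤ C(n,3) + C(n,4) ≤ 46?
6
C(5,3)+C(5,4)=15; C(6,3)+C(6,4)=35; C(7,3)+C(7,4)=70. So valid n = 6.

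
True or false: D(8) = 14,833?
True
Derangements of 8 elements: D(8) = (8-1)·[D(7) + D(6)] = 7·[1,854 + 265] = 14,833.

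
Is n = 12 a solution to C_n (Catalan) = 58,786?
No

Solution: C_12 = C(24,12)/(12+1) = 2,704,156/13 = 208,012, which does not equal 58,786.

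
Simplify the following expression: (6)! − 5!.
(6)! − 5! = (6)·5! − 5! = (6−1)·5! = 5·5! = 600.

Answer: 600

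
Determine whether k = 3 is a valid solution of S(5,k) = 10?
S(5,3) = 3·S(4,3) + S(4,2) = 3·6 + 7 = 25, which does not equal 10.

Answer: No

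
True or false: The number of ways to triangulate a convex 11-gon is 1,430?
Triangulations of a convex 11-gon are counted by the Catalan number C_9: C_9 = C(18,9)/(9+1) = 48,620/10 = 4,862.
Final answer: False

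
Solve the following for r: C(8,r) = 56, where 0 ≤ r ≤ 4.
3

Solution: C(8,r) is increasing for 0 ≤ r ≤ 4. Stepping up (C(8,r+1) = C(8,r)·(8−r)/(r+1)): C(8,1) = 8, C(8,2) = 28, C(8,3) = 56 ✓. So r = 3.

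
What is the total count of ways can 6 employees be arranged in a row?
720

Working:
Arrangements of 6 distinct objects: 6! = 720.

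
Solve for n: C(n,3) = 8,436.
38

Explanation: C(n,3) = n(n−1)(n−2)/3! is increasing in n, and n(n−1)(n−2) = 3!·8,436 = 50,616 ≈ (n−1)^3 gives n ≈ 38.0. Check: C(36,3) = 7,140, C(37,3) = 7,770, C(38,3) = 8,436 ✓. So n = 38.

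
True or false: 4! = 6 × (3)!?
False

4! = 4 × 3! = 24, but 6 × 3! = 36.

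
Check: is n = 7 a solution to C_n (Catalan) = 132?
No

Explanation: C_7 = C(14,7)/(7+1) = 3,432/8 = 429, which does not equal 132.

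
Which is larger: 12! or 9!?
12!=479,001,600, 9!=362,880. 12! > 9!.

Answer: 12!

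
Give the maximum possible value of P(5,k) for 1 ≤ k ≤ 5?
120

Working:
P(5,k) increases in k, so maximum at k = 5: 5! = 120.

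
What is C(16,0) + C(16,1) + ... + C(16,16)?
65,536

Working:
Sum of binomial coefficients = 2^16 = 65,536.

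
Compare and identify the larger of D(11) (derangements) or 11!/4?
D(11)

Explanation: D(11) = (11-1)·[D(10) + D(9)] = 10·[1,334,961 + 133,496] = 14,684,570; 11!/4 = 39,916,800/4 = 9,979,200.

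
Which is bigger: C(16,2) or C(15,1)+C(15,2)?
Equal

Solution: By Pascal's identity: C(16,2) = C(15,1)+C(15,2) = 120. Equal.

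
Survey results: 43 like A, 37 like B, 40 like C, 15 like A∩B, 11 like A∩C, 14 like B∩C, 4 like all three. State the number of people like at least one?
84
|A∪B∪C| = 43+37+40-15-11-14+4 = 84.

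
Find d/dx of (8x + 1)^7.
Chain rule: 7(8x+1)^{6} × 8 = 56(8x+1)^{6}.

Answer: 56(8x + 1)^6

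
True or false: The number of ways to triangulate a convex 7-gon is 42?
True

Triangulations of a convex 7-gon are counted by the Catalan number C_5: C_5 = C(10,5)/(5+1) = 252/6 = 42.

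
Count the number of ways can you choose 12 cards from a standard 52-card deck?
206,379,406,870

Explanation: C(52,12) = 206,379,406,870.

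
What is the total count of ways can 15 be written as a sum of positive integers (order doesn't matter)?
Pentagonal recurrence p(n) = p(n−1) + p(n−2) − p(n−5) − p(n−7) + …: p(15) = p(14) + p(13) − p(10) − p(8) + p(3) + p(0) = 135 + 101 − 42 − 22 + 3 + 1 = 176.
Final answer: 176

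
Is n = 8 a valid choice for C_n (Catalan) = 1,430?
Yes

Working:
C_8 = C(16,8)/(8+1) = 12,870/9 = 1,430, which equals 1,430.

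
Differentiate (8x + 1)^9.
72(8x + 1)^8

Solution: Chain rule: 9(8x+1)^{8} × 8 = 72(8x+1)^{8}.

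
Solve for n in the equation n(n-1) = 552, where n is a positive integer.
24

Solution: n² − n − 552 = 0, so n = (1 ± √(1 + 4·552))/2 = (1 ± √2,209)/2 = (1 ± 47)/2, i.e. n = 24 or n = -23. Taking the positive root, n = 24 (check: 24×23 = 552).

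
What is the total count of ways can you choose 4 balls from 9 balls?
126
C(9,4) = 9! / (4! × (9-4)!)
         = 9! / (4! × 5!)
         = 126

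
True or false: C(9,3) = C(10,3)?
False

Explanation: LHS = C(9,3) = 84; RHS = C(10,3) = 120. 84 ≠ 120, so the statement does not hold.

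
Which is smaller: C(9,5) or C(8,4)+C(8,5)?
Equal

Working:
By Pascal's identity: C(9,5) = C(8,4)+C(8,5) = 126. Equal.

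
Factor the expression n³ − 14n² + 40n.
n³ − 14n² + 40n = n(n² − 14n + 40) = n(n − 4)(n − 10).
Final answer: n(n − 4)(n − 10)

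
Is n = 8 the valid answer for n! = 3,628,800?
No

Solution: 8! = 8·7! = 8·5,040 = 40,320, which does not equal 3,628,800.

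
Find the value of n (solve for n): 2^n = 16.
4

Reasoning: 2^4 = 16, so n = 4.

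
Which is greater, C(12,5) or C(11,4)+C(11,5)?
Equal

By Pascal's identity: C(12,5) = C(11,4)+C(11,5) = 792. Equal.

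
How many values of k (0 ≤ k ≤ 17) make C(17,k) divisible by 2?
14

Checking C(17,k) mod 2 for k = 0..17: divisible at k = 2, 3, 4, 5, 6, 7, 8, 9, 10, 11, 12, 13, 14, 15. That's 14 values.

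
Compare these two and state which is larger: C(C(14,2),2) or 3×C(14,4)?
C(C(14,2),2)
C(C(14,2),2)=4,095, 3×C(14,4)=3,003.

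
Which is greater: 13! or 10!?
13!=6,227,020,800, 10!=3,628,800. 13! > 10!.
Final answer: 13!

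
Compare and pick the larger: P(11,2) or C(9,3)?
P(11,2)=110, C(9,3)=84.
Final answer: P(11,2)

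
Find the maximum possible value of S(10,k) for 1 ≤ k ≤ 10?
42,525

Working:
Row S(10,k) for k = 1..10 (via S(n,k) = k·S(n−1,k) + S(n−1,k−1)): 1, 511, 9,330, 34,105, 42,525, 22,827, 5,880, 750, 45, 1. The row is unimodal; maximum at k = 5: 42,525.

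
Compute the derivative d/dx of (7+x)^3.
3(7+x)^2

Reasoning: Using the power rule: d/dx (7+x)^3 = 3(7+x)^{2}.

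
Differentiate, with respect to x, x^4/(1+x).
(4x^3(1+x) - x^4)/(1+x)²

Working:
Quotient rule: [4x^{3}(1+x) - x^4]/(1+x)².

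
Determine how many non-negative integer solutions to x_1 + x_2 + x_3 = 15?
136
C(15+3-1, 3-1) = 136.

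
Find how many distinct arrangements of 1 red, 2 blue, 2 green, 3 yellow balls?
1,680
Multinomial: 8!/(1! × 2! × 2! × 3!) = 1,680.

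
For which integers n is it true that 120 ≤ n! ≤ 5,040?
5, 6, 7

Explanation: n! is strictly increasing; 5! = 120 and 7! = 5,040, so valid n = 5, 6, 7.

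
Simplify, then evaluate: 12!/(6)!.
665,280

Reasoning: This equals 12×11×...×7 = 665,280.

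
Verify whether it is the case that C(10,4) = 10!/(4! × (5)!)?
False
The correct denominator is 4!×6!, giving C(10,4) = 210; the stated RHS is 10!/(4!×5!) = 1,260 ≠ 210, so the statement does not hold.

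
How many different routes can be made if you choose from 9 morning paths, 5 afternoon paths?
45

Explanation: By the multiplication principle: 9 × 5 = 45.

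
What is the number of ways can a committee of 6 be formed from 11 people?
462

C(11,6) = 11! / (6! × (11-6)!)
         = 11! / (6! × 5!)
         = 462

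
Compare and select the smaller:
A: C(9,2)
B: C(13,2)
A=C(9,2)=36, B=C(13,2)=78.
Final answer: A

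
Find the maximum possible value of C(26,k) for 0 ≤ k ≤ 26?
Maximum at k = 13: C(26,13) = 10,400,600.
Final answer: 10,400,600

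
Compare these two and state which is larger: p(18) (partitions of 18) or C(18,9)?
C(18,9)

Working:
Pentagonal recurrence p(n) = p(n−1) + p(n−2) − p(n−5) − p(n−7) + …: p(18) = p(17) + p(16) − p(13) − p(11) + p(6) + p(3) = 297 + 231 − 101 − 56 + 11 + 3 = 385; C(18,9) = 48,620.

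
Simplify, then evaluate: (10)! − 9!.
(10)! − 9! = (10)·9! − 9! = (10−1)·9! = 9·9! = 3,265,920.

Answer: 3,265,920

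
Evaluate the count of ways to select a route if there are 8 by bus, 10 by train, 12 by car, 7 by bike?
By the addition principle: 8 + 10 + 12 + 7 = 37.
Final answer: 37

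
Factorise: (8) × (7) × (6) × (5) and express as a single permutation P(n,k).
P(8,4) = 8!/(4)!

Product of 4 consecutive descending integers starting at 8: P(8,4) = 8!/4! = 1,680.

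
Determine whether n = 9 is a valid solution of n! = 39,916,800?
No

Solution: 9! = 9·8! = 9·40,320 = 362,880, which does not equal 39,916,800.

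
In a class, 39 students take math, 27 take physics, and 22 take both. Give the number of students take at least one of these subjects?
44

Reasoning: |A∪B| = |A|+|B|-|A∩B| = 39+27-22 = 44.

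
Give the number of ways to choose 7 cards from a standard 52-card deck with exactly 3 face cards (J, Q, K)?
12 face cards and 40 non-face cards: C(12,3) × C(40,4) = 220 × 91,390 = 20,105,800.

Answer: 20,105,800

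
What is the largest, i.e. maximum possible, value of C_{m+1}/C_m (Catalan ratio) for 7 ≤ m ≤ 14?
C_{m+1}/C_m = 2(2m+1)/(m+2), which increases with m. Maximum at m = 14: 2·29/16 = 29/8.
Final answer: 29/8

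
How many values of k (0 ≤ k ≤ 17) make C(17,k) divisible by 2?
14
Checking C(17,k) mod 2 for k = 0..17: divisible at k = 2, 3, 4, 5, 6, 7, 8, 9, 10, 11, 12, 13, 14, 15. That's 14 values.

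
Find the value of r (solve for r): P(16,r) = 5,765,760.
P(16,r) = 16·15·…·(16−r+1), a product of r factors. Multiplying down from 16: 16 = 16; 16·15 = 240; 16·15·14 = 3,360; 16·15·14·13 = 43,680; 16·15·14·13·12 = 524,160; 16·15·14·13·12·11 = 5,765,760 ✓ (6 factors). So r = 6.
Final answer: 6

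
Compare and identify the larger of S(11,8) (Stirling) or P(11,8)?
P(11,8)

S(11,8) = 8·S(10,8) + S(10,7) = 8·750 + 5,880 = 11,880; P(11,8) = 6,652,800.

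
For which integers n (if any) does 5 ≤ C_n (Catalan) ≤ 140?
3, 4, 5, 6
C_2=2; C_3=5; C_4=14; C_5=42; C_6=132; C_7=429. So valid n = 3, 4, 5, 6.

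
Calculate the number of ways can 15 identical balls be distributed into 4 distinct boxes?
816

C(15+4-1, 4-1) = C(18, 3) = 816.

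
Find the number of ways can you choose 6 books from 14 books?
3,003

Explanation: C(14,6) = 14! / (6! × (14-6)!)
         = 14! / (6! × 8!)
         = 3,003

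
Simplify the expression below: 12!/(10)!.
132
This equals 12×11 = 132.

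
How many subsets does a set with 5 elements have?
32

Working:
Each element can be included or excluded: 2^5 = 32.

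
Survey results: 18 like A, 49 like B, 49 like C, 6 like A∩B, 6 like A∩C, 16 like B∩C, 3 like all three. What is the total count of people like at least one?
91
|A∪B∪C| = 18+49+49-6-6-16+3 = 91.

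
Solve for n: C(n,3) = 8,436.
C(n,3) = n(n−1)(n−2)/3! is increasing in n, and n(n−1)(n−2) = 3!·8,436 = 50,616 ≈ (n−1)^3 gives n ≈ 38.0. Check: C(36,3) = 7,140, C(37,3) = 7,770, C(38,3) = 8,436 ✓. So n = 38.

Answer: 38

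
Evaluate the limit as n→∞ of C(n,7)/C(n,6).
C(n,7)/C(n,6) = (n-6)/7 → ∞ as n → ∞.
Final answer: ∞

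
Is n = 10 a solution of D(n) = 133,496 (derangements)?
No

Solution: D(10) = (10-1)·[D(9) + D(8)] = 9·[133,496 + 14,833] = 1,334,961, which does not equal 133,496.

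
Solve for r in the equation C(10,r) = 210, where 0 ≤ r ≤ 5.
4

C(10,r) is increasing for 0 ≤ r ≤ 5. Stepping up (C(10,r+1) = C(10,r)·(10−r)/(r+1)): C(10,1) = 10, C(10,2) = 45, C(10,3) = 120, C(10,4) = 210 ✓. So r = 4.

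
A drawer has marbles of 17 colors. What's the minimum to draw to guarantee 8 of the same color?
120

Working:
Worst case: 7 of each = 119. One more: 120.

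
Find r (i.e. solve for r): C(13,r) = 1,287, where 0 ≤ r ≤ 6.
C(13,r) is increasing for 0 ≤ r ≤ 6. Stepping up (C(13,r+1) = C(13,r)·(13−r)/(r+1)): C(13,1) = 13, C(13,2) = 78, C(13,3) = 286, C(13,4) = 715, C(13,5) = 1,287 ✓. So r = 5.

Answer: 5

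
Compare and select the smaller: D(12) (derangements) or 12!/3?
12!/3

Explanation: D(12) = (12-1)·[D(11) + D(10)] = 11·[14,684,570 + 1,334,961] = 176,214,841; 12!/3 = 479,001,600/3 = 159,667,200.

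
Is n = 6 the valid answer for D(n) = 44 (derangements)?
No

Working:
D(6) = (6-1)·[D(5) + D(4)] = 5·[44 + 9] = 265, which does not equal 44.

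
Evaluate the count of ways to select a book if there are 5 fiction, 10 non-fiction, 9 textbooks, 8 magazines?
By the addition principle: 5 + 10 + 9 + 8 = 32.

Answer: 32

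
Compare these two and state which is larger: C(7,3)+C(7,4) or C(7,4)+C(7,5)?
C(7,3)+C(7,4)

First=70, Second=56.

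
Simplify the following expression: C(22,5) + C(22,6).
By Pascal's identity: C(23,6) = 100,947.
Final answer: 100,947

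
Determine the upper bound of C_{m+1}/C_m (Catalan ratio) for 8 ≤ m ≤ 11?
46/13

C_{m+1}/C_m = 2(2m+1)/(m+2), which increases with m. Maximum at m = 11: 2·23/13 = 46/13.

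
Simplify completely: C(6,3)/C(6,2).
4/3

Explanation: C(n,k+1)/C(n,k) = (n−k)/(k+1). Here (6−2)/(2+1) = 4/3 = 4/3.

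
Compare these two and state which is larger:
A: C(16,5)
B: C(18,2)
A

A=C(16,5)=4,368, B=C(18,2)=153.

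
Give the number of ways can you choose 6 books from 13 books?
1,716
C(13,6) = 13! / (6! × (13-6)!)
         = 13! / (6! × 7!)
         = 1,716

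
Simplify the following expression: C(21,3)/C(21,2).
19/3

Reasoning: C(n,k+1)/C(n,k) = (n−k)/(k+1). Here (21−2)/(2+1) = 19/3 = 19/3.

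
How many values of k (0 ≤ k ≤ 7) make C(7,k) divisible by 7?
6

Checking C(7,k) mod 7 for k = 0..7: divisible at k = 1, 2, 3, 4, 5, 6. That's 6 values.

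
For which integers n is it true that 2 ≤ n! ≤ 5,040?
n! is strictly increasing; 2! = 2 and 7! = 5,040, so valid n = 2, 3, 4, 5, 6, 7.
Final answer: 2, 3, 4, 5, 6, 7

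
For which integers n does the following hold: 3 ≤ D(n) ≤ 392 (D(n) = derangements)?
Using D(n) = (n−1)[D(n−1) + D(n−2)] with D(1)=0, D(2)=1: D(3)=2; D(4)=9; D(5)=44; D(6)=265; D(7)=1,854. So valid n = 4, 5, 6.

Answer: 4, 5, 6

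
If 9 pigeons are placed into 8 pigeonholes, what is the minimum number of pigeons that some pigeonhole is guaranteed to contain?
Pigeonhole: ⌈9/8⌉ = 2.
Final answer: 2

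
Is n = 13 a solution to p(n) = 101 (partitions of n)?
Pentagonal recurrence p(n) = p(n−1) + p(n−2) − p(n−5) − p(n−7) + …: p(13) = p(12) + p(11) − p(8) − p(6) + p(1) = 77 + 56 − 22 − 11 + 1 = 101, which equals 101.
Final answer: Yes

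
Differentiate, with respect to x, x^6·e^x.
(6x^5 + x^6)e^x

Explanation: Product rule: d/dx[x^6]·e^x + x^6·d/dx[e^x] = 6x^{5}e^x + x^6e^x.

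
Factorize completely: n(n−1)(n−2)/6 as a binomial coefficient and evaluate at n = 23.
n(n−1)(n−2)/6 = n!/(3!(n−3)!) = C(n,3). At n = 23: C(23,3) = 1,771.

Answer: C(n,3); C(23,3) = 1,771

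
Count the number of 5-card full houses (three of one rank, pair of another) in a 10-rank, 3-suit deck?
Triple rank: 10. Triple suits: C(3,3)=1. Pair rank: 9. Pair suits: C(3,2)=3. Total: 270.
Final answer: 270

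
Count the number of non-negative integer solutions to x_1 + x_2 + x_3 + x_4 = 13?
C(13+4-1, 4-1) = 560.

Answer: 560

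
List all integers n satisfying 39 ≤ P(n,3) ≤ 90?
5

Reasoning: P(4,3)=24; P(5,3)=60; P(6,3)=120. So valid n = 5.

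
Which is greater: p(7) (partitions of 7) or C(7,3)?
C(7,3)

Pentagonal recurrence p(n) = p(n−1) + p(n−2) − p(n−5) − p(n−7) + …: p(7) = p(6) + p(5) − p(2) − p(0) = 11 + 7 − 2 − 1 = 15; C(7,3) = 35.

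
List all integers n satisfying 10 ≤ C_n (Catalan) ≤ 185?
C_3=5; C_4=14; C_5=42; C_6=132; C_7=429. So valid n = 4, 5, 6.
Final answer: 4, 5, 6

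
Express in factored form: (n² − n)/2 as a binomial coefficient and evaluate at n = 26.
(n² − n)/2 = n(n−1)/2 = C(n,2). At n = 26: C(26,2) = 325.

Answer: C(n,2); C(26,2) = 325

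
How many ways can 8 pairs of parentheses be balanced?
1,430

Reasoning: Using the Catalan number formula: C_n = C(2n, n) / (n+1)
C_8 = C(16, 8) / (8+1)
     = 12870 / 9
     = 1,430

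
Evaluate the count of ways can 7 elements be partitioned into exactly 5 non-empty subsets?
140
This equals S(7,5), the Stirling number of the 2nd kind.
Using the Stirling recurrence: S(n,k) = k·S(n-1,k) + S(n-1,k-1)
S(7,5) = 5·S(6,5) + S(6,4)
         = 5·15 + 65
         = 75 + 65
         = 140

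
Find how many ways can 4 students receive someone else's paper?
Using D(n) = (n-1)[D(n-1) + D(n-2)]:
D(4) = (4-1) × [D(3) + D(2)]
      = 3 × [2 + 1]
      = 3 × 3
      = 9
Final answer: 9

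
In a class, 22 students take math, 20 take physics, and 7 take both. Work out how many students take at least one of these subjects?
|A∪B| = |A|+|B|-|A∩B| = 22+20-7 = 35.

Answer: 35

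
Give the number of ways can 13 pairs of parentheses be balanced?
742,900

Reasoning: Using the Catalan number formula: C_n = C(2n, n) / (n+1)
C_13 = C(26, 13) / (13+1)
     = 10400600 / 14
     = 742,900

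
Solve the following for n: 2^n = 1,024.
10

Explanation: 2^10 = 1,024, so n = 10.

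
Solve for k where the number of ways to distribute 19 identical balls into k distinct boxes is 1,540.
4

Explanation: Stars and bars: the count is C(19+k−1, k−1), increasing in k. k=2: C(20,1) = 20, k=3: C(21,2) = 210, k=4: C(22,3) = 1,540 ✓. So k = 4.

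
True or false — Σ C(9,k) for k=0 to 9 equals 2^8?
False

Explanation: Binomial theorem: Σ C(9,k) = (1+1)^9 = 2^9 = 512; RHS 2^8 = 256.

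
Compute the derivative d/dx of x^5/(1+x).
(5x^4(1+x) - x^5)/(1+x)²

Explanation: Quotient rule: [5x^{4}(1+x) - x^5]/(1+x)².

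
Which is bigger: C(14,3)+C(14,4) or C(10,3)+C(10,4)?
C(14,3)+C(14,4)

Solution: First=1,365, Second=330.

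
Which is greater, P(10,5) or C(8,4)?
P(10,5)

P(10,5)=30,240, C(8,4)=70.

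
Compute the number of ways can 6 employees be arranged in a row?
720

Arrangements of 6 distinct objects: 6! = 720.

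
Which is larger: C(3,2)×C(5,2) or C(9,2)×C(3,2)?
C(9,2)×C(3,2)

Explanation: C(3,2)×C(5,2)=30, C(9,2)×C(3,2)=108.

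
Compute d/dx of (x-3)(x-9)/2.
(2x - 12)/2

Solution: d/dx[(x-3)(x-9)] = (x-9) + (x-3) = 2x - 12. Dividing by 2 gives (2x - 12)/2.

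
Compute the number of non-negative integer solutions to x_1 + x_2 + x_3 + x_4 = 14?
680

Explanation: C(14+4-1, 4-1) = 680.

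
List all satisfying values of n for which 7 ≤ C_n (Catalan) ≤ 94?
4, 5

Reasoning: C_3=5; C_4=14; C_5=42; C_6=132. So valid n = 4, 5.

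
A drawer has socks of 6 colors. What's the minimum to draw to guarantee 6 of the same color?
31

Solution: Worst case: 5 of each = 30. One more: 31.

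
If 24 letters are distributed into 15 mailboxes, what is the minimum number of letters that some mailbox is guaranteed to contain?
2

Reasoning: Pigeonhole: ⌈24/15⌉ = 2.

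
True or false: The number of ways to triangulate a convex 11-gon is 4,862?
True

Working:
Triangulations of a convex 11-gon are counted by the Catalan number C_9: C_9 = C(18,9)/(9+1) = 48,620/10 = 4,862.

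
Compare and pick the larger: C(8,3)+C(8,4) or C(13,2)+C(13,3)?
C(13,2)+C(13,3)

First=126, Second=364.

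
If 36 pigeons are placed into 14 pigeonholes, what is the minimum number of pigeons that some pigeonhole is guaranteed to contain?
Pigeonhole: ⌈36/14⌉ = 3.
Final answer: 3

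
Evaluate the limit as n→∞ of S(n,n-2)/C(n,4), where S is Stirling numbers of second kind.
3
The leading term of S(n,n-2) as a polynomial in n is (3)!!·C(n,4), so the ratio → (3)!! = 3.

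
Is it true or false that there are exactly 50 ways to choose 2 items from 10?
C(10,2) = 45 ≠ 50.

Answer: False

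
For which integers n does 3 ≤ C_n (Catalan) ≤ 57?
3, 4, 5

Explanation: C_2=2; C_3=5; C_4=14; C_5=42; C_6=132. So valid n = 3, 4, 5.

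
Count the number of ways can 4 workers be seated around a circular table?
6
Circular arrangements: (4-1)! = 6.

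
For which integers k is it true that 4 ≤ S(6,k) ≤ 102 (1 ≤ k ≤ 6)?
S(6,1)=1; S(6,2)=31; S(6,3)=90; S(6,4)=65; S(6,5)=15; S(6,6)=1. So valid k = 2, 3, 4, 5.

Answer: 2, 3, 4, 5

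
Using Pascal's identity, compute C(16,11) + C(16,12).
6,188
C(16,11) + C(16,12) = C(17,12) = 6,188.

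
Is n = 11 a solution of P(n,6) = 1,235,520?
No

Explanation: P(11,6) = 11·10·9·8·7·6 = 332,640, which does not equal 1,235,520.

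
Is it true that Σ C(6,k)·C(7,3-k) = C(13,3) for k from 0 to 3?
Vandermonde's identity gives C(13,3) = 286; RHS C(13,3) = 286.
Final answer: True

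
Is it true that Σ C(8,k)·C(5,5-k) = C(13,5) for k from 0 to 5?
Vandermonde's identity gives C(13,5) = 1,287; RHS C(13,5) = 1,287.
Final answer: True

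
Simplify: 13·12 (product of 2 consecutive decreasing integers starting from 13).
156

Solution: This is P(13,2) = 13!/(11)! = 156.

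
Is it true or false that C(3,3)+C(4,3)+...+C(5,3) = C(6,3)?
False

Working:
Hockey stick identity gives Σ = C(6,4) = 15; RHS C(6,3) = 20.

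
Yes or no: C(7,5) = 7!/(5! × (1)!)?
The correct denominator is 5!×2!, giving C(7,5) = 21; the stated RHS is 7!/(5!×1!) = 42 ≠ 21, so the statement does not hold.
Final answer: No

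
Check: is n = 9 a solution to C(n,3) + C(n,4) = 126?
C(9,3) + C(9,4) = 84 + 126 = 210, which does not equal 126.
Final answer: No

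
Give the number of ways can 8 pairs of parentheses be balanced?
1,430

Working:
Using the Catalan number formula: C_n = C(2n, n) / (n+1)
C_8 = C(16, 8) / (8+1)
     = 12870 / 9
     = 1,430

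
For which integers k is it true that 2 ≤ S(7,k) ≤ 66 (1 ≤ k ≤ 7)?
2, 6

Solution: S(7,1)=1; S(7,2)=63; S(7,3)=301; S(7,4)=350; S(7,5)=140; S(7,6)=21; S(7,7)=1. So valid k = 2, 6.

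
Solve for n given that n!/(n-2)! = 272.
17

Reasoning: n!/(n-2)! = n×(n-1), a product of 2 consecutive integers ≈ (n−0.5)^2. 272^(1/2) + 0.5 ≈ 17.0; check n = 17: 17×16 = 272 ✓. So n = 17.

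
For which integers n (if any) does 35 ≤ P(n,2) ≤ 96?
7, 8, 9, 10

P(6,2)=30; P(7,2)=42; P(8,2)=56; P(9,2)=72; P(10,2)=90; P(11,2)=110. So valid n = 7, 8, 9, 10.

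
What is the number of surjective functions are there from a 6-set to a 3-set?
Onto functions = 3! × S(6,3)
First compute S(6,3) via recurrence:
Using the Stirling recurrence: S(n,k) = k·S(n-1,k) + S(n-1,k-1)
S(6,3) = 3·S(5,3) + S(5,2)
         = 3·25 + 15
         = 75 + 15
         = 90
Then: 6 × 90 = 540
Final answer: 540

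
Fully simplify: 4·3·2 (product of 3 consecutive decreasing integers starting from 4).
This is P(4,3) = 4!/(1)! = 24.

Answer: 24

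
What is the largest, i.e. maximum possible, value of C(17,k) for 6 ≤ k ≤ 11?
24,310

Solution: C(17,k) is maximised at the centre of the row: C(17,8) = 24,310.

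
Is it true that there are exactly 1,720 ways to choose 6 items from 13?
False

Reasoning: C(13,6) = 1,716 ≠ 1720.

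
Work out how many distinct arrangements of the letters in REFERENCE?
7,560

Working:
Word has 9 letters (R=2, E=4, F=1, N=1, C=1). Arrangements: 9!/Π(k!) = 7,560.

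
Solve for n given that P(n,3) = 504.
P(n,3) = n(n−1)(n−2) is increasing in n; n(n−1)(n−2) ≈ (n−1)^3 = 504 gives n ≈ 9.0. Check: P(7,3) = 210, P(8,3) = 336, P(9,3) = 504 ✓. So n = 9.
Final answer: 9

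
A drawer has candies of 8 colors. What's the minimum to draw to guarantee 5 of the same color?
33

Solution: Worst case: 4 of each = 32. One more: 33.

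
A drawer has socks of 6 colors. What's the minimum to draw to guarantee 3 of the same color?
13

Solution: Worst case: 2 of each = 12. One more: 13.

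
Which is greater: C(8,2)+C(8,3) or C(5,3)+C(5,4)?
C(8,2)+C(8,3)

First=84, Second=15.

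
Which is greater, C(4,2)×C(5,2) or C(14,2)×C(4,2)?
C(14,2)×C(4,2)

Reasoning: C(4,2)×C(5,2)=60, C(14,2)×C(4,2)=546.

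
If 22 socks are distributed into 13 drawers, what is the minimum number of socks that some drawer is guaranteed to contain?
2

Solution: Pigeonhole: ⌈22/13⌉ = 2.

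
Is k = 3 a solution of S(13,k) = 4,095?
No

Solution: S(13,3) = 3·S(12,3) + S(12,2) = 3·86,526 + 2,047 = 261,625, which does not equal 4,095.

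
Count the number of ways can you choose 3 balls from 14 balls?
364

C(14,3) = 14! / (3! × (14-3)!)
         = 14! / (3! × 11!)
         = 364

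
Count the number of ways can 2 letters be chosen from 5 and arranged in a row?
20

Working:
P(5,2) = 5!/(5-2)! = 20.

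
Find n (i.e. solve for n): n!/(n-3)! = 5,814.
19

Reasoning: n!/(n-3)! = n×(n-1)×(n-2), a product of 3 consecutive integers ≈ (n−1)^3. 5,814^(1/3) + 1 ≈ 19.0; check n = 19: 19×18×17 = 5,814 ✓. So n = 19.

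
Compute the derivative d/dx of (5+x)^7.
7(5+x)^6

Using the power rule: d/dx (5+x)^7 = 7(5+x)^{6}.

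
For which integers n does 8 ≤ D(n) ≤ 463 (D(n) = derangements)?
4, 5, 6

Using D(n) = (n−1)[D(n−1) + D(n−2)] with D(1)=0, D(2)=1: D(3)=2; D(4)=9; D(5)=44; D(6)=265; D(7)=1,854. So valid n = 4, 5, 6.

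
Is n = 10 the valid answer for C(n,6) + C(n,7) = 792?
No

Solution: C(10,6) + C(10,7) = 210 + 120 = 330, which does not equal 792.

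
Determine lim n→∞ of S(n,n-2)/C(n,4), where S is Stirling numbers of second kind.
3

The leading term of S(n,n-2) as a polynomial in n is (3)!!·C(n,4), so the ratio → (3)!! = 3.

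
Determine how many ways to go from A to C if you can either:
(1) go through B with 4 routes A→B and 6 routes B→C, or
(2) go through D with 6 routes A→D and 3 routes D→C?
Route via B: 4×6=24. Route via D: 6×3=18. Total: 42.

Answer: 42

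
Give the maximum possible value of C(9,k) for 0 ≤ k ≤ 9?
Maximum at k = 4 or k = 5: C(9,4) = 126.

Answer: 126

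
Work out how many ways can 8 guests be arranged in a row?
40,320
Arrangements of 8 distinct objects: 8! = 40,320.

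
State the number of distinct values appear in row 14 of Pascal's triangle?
8

Row 14 has entries C(14,0)..C(14,14); by symmetry C(14,k)=C(14,14-k), giving 8 distinct values.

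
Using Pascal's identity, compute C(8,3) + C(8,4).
126

Solution: C(8,3) + C(8,4) = C(9,4) = 126.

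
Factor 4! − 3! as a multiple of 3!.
3 × 3! = 18

Solution: 4! − 3! = 4·3! − 3! = (4 − 1)·3! = 3 × 3! = 18.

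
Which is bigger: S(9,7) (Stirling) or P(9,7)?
P(9,7)

S(9,7) = 7·S(8,7) + S(8,6) = 7·28 + 266 = 462; P(9,7) = 181,440.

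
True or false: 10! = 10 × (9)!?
True

Solution: By definition n! = n × (n-1)!, so 10! = 10 × 9!.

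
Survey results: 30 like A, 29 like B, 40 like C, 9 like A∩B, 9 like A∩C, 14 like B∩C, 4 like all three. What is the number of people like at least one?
71

Working:
|A∪B∪C| = 30+29+40-9-9-14+4 = 71.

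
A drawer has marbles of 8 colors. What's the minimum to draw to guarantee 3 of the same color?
Worst case: 2 of each = 16. One more: 17.
Final answer: 17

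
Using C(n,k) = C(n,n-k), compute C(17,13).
2,380

Reasoning: C(17,13) = C(17,4) = 2,380.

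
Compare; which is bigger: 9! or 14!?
14!

9!=362,880, 14!=87,178,291,200. 14! > 9!.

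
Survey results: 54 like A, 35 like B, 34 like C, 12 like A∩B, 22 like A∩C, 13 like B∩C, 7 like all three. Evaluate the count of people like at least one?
83

Reasoning: |A∪B∪C| = 54+35+34-12-22-13+7 = 83.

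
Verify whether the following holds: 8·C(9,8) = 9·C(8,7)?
True

Solution: Absorption identity k·C(n,k) = n·C(n-1,k-1). LHS = 8·9 = 72; RHS = 9·8 = 72.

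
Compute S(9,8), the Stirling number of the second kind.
Using the Stirling recurrence: S(n,k) = k·S(n-1,k) + S(n-1,k-1)
S(9,8) = 8·S(8,8) + S(8,7)
         = 8·1 + 28
         = 8 + 28
         = 36

Answer: 36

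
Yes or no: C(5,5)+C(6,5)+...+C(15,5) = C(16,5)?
No

Hockey stick identity gives Σ = C(16,6) = 8,008; RHS C(16,5) = 4,368.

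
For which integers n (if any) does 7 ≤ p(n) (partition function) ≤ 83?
5, 6, 7, 8, 9, 10, 11, 12

Tabulating p(n) via p(n) = p(n−1) + p(n−2) − p(n−5) − p(n−7) + …: p(4)=5; p(5)=7; p(6)=11; p(7)=15; p(8)=22; p(9)=30; p(10)=42; p(11)=56; p(12)=77; p(13)=101. So valid n = 5, 6, 7, 8, 9, 10, 11, 12.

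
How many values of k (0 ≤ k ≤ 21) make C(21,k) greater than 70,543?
Row 21 is unimodal and symmetric about k=21/2. C(21,6)=54,264 ≤ 70,543; C(21,7)=116,280 > 70,543; by symmetry C(21,k) > 70,543 for k = 7..14. That's 14 - 7 + 1 = 8 values.
Final answer: 8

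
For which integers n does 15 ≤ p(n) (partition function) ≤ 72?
7, 8, 9, 10, 11

Explanation: Tabulating p(n) via p(n) = p(n−1) + p(n−2) − p(n−5) − p(n−7) + …: p(6)=11; p(7)=15; p(8)=22; p(9)=30; p(10)=42; p(11)=56; p(12)=77. So valid n = 7, 8, 9, 10, 11.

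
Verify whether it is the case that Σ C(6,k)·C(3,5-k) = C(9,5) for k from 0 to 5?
True
Vandermonde's identity gives C(9,5) = 126; RHS C(9,5) = 126.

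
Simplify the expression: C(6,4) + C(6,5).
By Pascal's identity: C(7,5) = 21.

Answer: 21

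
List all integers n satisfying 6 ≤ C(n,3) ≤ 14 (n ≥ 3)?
5

Explanation: C(4,3)=4; C(5,3)=10; C(6,3)=20. So valid n = 5.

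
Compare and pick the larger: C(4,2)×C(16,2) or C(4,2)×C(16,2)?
Equal
C(4,2)×C(16,2)=720, C(4,2)×C(16,2)=720.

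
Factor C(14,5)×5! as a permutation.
C(14,5)×5! = [14!/(5!(9)!)]×5! = 14!/(9)! = P(14,5) = 240,240.
Final answer: P(14,5)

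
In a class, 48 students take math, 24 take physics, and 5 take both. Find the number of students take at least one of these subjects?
67

Working:
|A∪B| = |A|+|B|-|A∩B| = 48+24-5 = 67.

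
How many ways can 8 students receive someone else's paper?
14,833

Using D(n) = (n-1)[D(n-1) + D(n-2)]:
D(8) = (8-1) × [D(7) + D(6)]
      = 7 × [1854 + 265]
      = 7 × 2119
      = 14,833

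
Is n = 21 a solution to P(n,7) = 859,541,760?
P(21,7) = 21·20·19·18·17·16·15 = 586,051,200, which does not equal 859,541,760.

Answer: No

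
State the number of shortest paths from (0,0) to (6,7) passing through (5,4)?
504
To (5,4): C(9,5)=126. From there: C(4,1)=4. Total: 504.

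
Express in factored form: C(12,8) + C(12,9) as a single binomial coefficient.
By Pascal's identity: C(12,8) + C(12,9) = C(13,9) = 715.
Final answer: C(13,9)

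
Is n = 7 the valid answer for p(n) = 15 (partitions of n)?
Yes

Solution: Pentagonal recurrence p(n) = p(n−1) + p(n−2) − p(n−5) − p(n−7) + …: p(7) = p(6) + p(5) − p(2) − p(0) = 11 + 7 − 2 − 1 = 15, which equals 15.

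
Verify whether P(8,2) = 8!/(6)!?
True

Reasoning: Permutation formula P(n,k) = n!/(n-k)!: 8!/6! = 40,320/720 = 56 = P(8,2). The statement holds.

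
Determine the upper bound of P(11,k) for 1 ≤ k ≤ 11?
39,916,800

Explanation: P(11,k) increases in k, so maximum at k = 11: 11! = 39,916,800.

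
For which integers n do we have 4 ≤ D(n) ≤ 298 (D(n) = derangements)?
Using D(n) = (n−1)[D(n−1) + D(n−2)] with D(1)=0, D(2)=1: D(3)=2; D(4)=9; D(5)=44; D(6)=265; D(7)=1,854. So valid n = 4, 5, 6.

Answer: 4, 5, 6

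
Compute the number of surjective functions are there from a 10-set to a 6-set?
16,435,440

Reasoning: Onto functions = 6! × S(10,6)
First compute S(10,6) via recurrence:
Using the Stirling recurrence: S(n,k) = k·S(n-1,k) + S(n-1,k-1)
S(10,6) = 6·S(9,6) + S(9,5)
         = 6·2646 + 6951
         = 15876 + 6951
         = 22,827
Then: 720 × 22827 = 16,435,440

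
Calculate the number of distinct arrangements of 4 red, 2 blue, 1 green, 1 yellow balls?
840

Solution: Multinomial: 8!/(4! × 2! × 1! × 1!) = 840.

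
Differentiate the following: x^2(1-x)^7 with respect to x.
2x^1(1-x)^7 - 7x^2(1-x)^6

Explanation: Product rule: 2x^{1}(1-x)^{7} + x^2·(-7)(1-x)^{6}.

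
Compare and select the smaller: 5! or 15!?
5!

Reasoning: 5!=120, 15!=1,307,674,368,000. 15! > 5!.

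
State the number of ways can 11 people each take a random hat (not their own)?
14,684,570
Using D(n) = (n-1)[D(n-1) + D(n-2)]:
D(11) = (11-1) × [D(10) + D(9)]
      = 10 × [1334961 + 133496]
      = 10 × 1468457
      = 14,684,570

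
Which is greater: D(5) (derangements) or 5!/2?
5!/2

Explanation: D(5) = (5-1)·[D(4) + D(3)] = 4·[9 + 2] = 44; 5!/2 = 120/2 = 60.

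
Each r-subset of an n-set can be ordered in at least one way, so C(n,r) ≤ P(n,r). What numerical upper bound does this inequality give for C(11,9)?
19,958,400
P(11,9) = 11·10·9·8·7·6·5·4·3 = 19,958,400, so C(11,9) ≤ 19,958,400. (The bound is loose by a factor of 9! = 362,880: C(11,9) = 19,958,400/362,880 = 55.)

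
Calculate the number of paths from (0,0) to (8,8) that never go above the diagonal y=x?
1,430

Explanation: Counted by the Catalan number C_8: C_8 = C(16,8)/(8+1) = 12,870/9 = 1,430.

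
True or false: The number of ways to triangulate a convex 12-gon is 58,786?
False

Triangulations of a convex 12-gon are counted by the Catalan number C_10: C_10 = C(20,10)/(10+1) = 184,756/11 = 16,796.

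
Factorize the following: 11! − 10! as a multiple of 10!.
10 × 10! = 36,288,000
11! − 10! = 11·10! − 10! = (11 − 1)·10! = 10 × 10! = 36,288,000.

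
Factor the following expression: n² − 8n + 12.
Seek roots whose sum is 8 and product is 12: (2, 6). So n² − 8n + 12 = (n − 2)(n − 6).
Final answer: (n − 2)(n − 6)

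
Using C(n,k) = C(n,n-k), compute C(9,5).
C(9,5) = C(9,4) = 126.

Answer: 126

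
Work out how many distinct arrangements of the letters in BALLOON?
1,260

Reasoning: Word has 7 letters (B=1, A=1, L=2, O=2, N=1). Arrangements: 7!/Π(k!) = 1,260.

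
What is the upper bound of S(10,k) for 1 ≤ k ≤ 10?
42,525

Working:
Row S(10,k) for k = 1..10 (via S(n,k) = k·S(n−1,k) + S(n−1,k−1)): 1, 511, 9,330, 34,105, 42,525, 22,827, 5,880, 750, 45, 1. The row is unimodal; maximum at k = 5: 42,525.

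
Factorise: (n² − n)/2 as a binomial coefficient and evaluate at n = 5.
C(n,2); C(5,2) = 10
(n² − n)/2 = n(n−1)/2 = C(n,2). At n = 5: C(5,2) = 10.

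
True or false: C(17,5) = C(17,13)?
False

C(17,5) = 6,188 but C(17,13) = 2,380; symmetry gives C(17,5) = C(17,12), not C(17,13).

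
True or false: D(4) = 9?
True

Working:
Derangements of 4 elements: D(4) = (4-1)·[D(3) + D(2)] = 3·[2 + 1] = 9.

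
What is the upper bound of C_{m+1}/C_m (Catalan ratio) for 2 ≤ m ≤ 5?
22/7

Working:
C_{m+1}/C_m = 2(2m+1)/(m+2), which increases with m. Maximum at m = 5: 2·11/7 = 22/7.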